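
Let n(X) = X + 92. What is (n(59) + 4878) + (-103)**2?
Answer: 15638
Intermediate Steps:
n(X) = 92 + X
(n(59) + 4878) + (-103)**2 = ((92 + 59) + 4878) + (-103)**2 = (151 + 4878) + 10609 = 5029 + 10609 = 15638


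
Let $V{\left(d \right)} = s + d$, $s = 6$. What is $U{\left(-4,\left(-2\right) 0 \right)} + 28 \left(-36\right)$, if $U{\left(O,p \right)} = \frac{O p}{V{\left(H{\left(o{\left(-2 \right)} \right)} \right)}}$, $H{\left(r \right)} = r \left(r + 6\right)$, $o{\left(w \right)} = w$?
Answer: $-1008$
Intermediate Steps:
$H{\left(r \right)} = r \left(6 + r\right)$
$V{\left(d \right)} = 6 + d$
$U{\left(O,p \right)} = - \frac{O p}{2}$ ($U{\left(O,p \right)} = \frac{O p}{6 - 2 \left(6 - 2\right)} = \frac{O p}{6 - 8} = \frac{O p}{-2} = O p \left(- \frac{1}{2}\right) = - \frac{O p}{2}$)
$U{\left(-4,\left(-2\right) 0 \right)} + 28 \left(-36\right) = \left(- \frac{1}{2}\right) \left(-4\right) \left(\left(-2\right) 0\right) + 28 \left(-36\right) = \left(- \frac{1}{2}\right) \left(-4\right) 0 - 1008 = 0 - 1008 = -1008$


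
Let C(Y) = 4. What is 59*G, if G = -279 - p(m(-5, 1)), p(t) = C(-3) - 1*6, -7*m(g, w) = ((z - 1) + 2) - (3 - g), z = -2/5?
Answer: -16343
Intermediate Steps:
z = -⅖ (z = -2*⅕ = -⅖ ≈ -0.40000)
m(g, w) = 12/35 - g/7 (m(g, w) = -(((-⅖ - 1) + 2) - (3 - g))/7 = -((-7/5 + 2) + (-3 + g))/7 = -(⅗ + (-3 + g))/7 = -(-12/5 + g)/7 = 12/35 - g/7)
p(t) = -2 (p(t) = 4 - 1*6 = 4 - 6 = -2)
G = -277 (G = -279 - 1*(-2) = -279 + 2 = -277)
59*G = 59*(-277) = -16343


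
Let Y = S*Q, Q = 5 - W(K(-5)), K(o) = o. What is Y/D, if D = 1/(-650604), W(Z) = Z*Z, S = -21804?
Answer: -283715392320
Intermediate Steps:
W(Z) = Z²
D = -1/650604 ≈ -1.5370e-6
Q = -20 (Q = 5 - 1*(-5)² = 5 - 1*25 = 5 - 25 = -20)
Y = 436080 (Y = -21804*(-20) = 436080)
Y/D = 436080/(-1/650604) = 436080*(-650604) = -283715392320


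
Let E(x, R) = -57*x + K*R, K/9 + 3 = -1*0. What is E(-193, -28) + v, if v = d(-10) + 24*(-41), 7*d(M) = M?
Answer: 75401/7 ≈ 10772.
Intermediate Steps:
K = -27 (K = -27 + 9*(-1*0) = -27 + 9*0 = -27 + 0 = -27)
d(M) = M/7
E(x, R) = -57*x - 27*R
v = -6898/7 (v = (1/7)*(-10) + 24*(-41) = -10/7 - 984 = -6898/7 ≈ -985.43)
E(-193, -28) + v = (-57*(-193) - 27*(-28)) - 6898/7 = (11001 + 756) - 6898/7 = 11757 - 6898/7 = 75401/7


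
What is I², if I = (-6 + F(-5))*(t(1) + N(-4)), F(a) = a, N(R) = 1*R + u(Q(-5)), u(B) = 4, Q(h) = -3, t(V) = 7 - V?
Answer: 4356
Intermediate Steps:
N(R) = 4 + R (N(R) = 1*R + 4 = R + 4 = 4 + R)
I = -66 (I = (-6 - 5)*((7 - 1*1) + (4 - 4)) = -11*((7 - 1) + 0) = -11*(6 + 0) = -11*6 = -66)
I² = (-66)² = 4356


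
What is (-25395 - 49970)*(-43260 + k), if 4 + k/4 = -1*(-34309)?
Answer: -7081295400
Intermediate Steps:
k = 137220 (k = -16 + 4*(-1*(-34309)) = -16 + 4*34309 = -16 + 137236 = 137220)
(-25395 - 49970)*(-43260 + k) = (-25395 - 49970)*(-43260 + 137220) = -75365*93960 = -7081295400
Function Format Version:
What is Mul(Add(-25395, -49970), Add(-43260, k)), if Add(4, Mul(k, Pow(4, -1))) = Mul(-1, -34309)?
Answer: -7081295400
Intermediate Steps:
k = 137220 (k = Add(-16, Mul(4, Mul(-1, -34309))) = Add(-16, Mul(4, 34309)) = Add(-16, 137236) = 137220)
Mul(Add(-25395, -49970), Add(-43260, k)) = Mul(Add(-25395, -49970), Add(-43260, 137220)) = Mul(-75365, 93960) = -7081295400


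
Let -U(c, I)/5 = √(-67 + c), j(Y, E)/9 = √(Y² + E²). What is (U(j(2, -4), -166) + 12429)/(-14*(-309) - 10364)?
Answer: -12429/6038 + 5*I*√(67 - 18*√5)/6038 ≈ -2.0585 + 0.004283*I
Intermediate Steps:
j(Y, E) = 9*√(E² + Y²) (j(Y, E) = 9*√(Y² + E²) = 9*√(E² + Y²))
U(c, I) = -5*√(-67 + c)
(U(j(2, -4), -166) + 12429)/(-14*(-309) - 10364) = (-5*√(-67 + 9*√((-4)² + 2²)) + 12429)/(-14*(-309) - 10364) = (-5*√(-67 + 9*√(16 + 4)) + 12429)/(4326 - 10364) = (-5*√(-67 + 9*√20) + 12429)/(-6038) = (-5*√(-67 + 9*(2*√5)) + 12429)*(-1/6038) = (-5*√(-67 + 18*√5) + 12429)*(-1/6038) = (12429 - 5*√(-67 + 18*√5))*(-1/6038) = -12429/6038 + 5*√(-67 + 18*√5)/6038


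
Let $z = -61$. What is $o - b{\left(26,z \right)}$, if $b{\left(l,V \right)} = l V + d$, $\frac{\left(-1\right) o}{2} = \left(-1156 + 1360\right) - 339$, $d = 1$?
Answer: $1855$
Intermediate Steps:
$o = 270$ ($o = - 2 \left(\left(-1156 + 1360\right) - 339\right) = - 2 \left(204 - 339\right) = \left(-2\right) \left(-135\right) = 270$)
$b{\left(l,V \right)} = 1 + V l$ ($b{\left(l,V \right)} = l V + 1 = V l + 1 = 1 + V l$)
$o - b{\left(26,z \right)} = 270 - \left(1 - 1586\right) = 270 - -1585 = 270 + 1585 = 1855$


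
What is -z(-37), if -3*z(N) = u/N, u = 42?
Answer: -14/37 ≈ -0.37838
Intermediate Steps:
z(N) = -14/N
-z(-37) = -(-14)/(-37) = -(-14)*(-1)/37 = -1*14/37 = -14/37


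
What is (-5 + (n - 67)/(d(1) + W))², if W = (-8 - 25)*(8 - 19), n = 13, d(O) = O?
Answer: 877969/33124 ≈ 26.506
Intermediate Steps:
W = 363 (W = -33*(-11) = 363)
(-5 + (n - 67)/(d(1) + W))² = (-5 + (13 - 67)/(1 + 363))² = (-5 - 54/364)² = (-5 - 54*1/364)² = (-5 - 27/182)² = (-937/182)² = 877969/33124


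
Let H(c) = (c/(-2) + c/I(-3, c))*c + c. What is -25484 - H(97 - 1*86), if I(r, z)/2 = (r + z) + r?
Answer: -127233/5 ≈ -25447.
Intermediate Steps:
I(r, z) = 2*z + 4*r (I(r, z) = 2*((r + z) + r) = 2*(z + 2*r) = 2*z + 4*r)
H(c) = c + c*(-c/2 + c/(-12 + 2*c)) (H(c) = (c/(-2) + c/(2*c + 4*(-3)))*c + c = (c*(-1/2) + c/(2*c - 12))*c + c = (-c/2 + c/(-12 + 2*c))*c + c = c*(-c/2 + c/(-12 + 2*c)) + c = c + c*(-c/2 + c/(-12 + 2*c)))
-25484 - H(97 - 1*86) = -25484 - (97 - 1*86)*((97 - 1*86) + (-6 + (97 - 1*86))*(2 - (97 - 1*86)))/(2*(-6 + (97 - 1*86))) = -25484 - (97 - 86)*((97 - 86) + (-6 + (97 - 86))*(2 - (97 - 86)))/(2*(-6 + (97 - 86))) = -25484 - 11*(11 + (-6 + 11)*(2 - 1*11))/(2*(-6 + 11)) = -25484 - 11*(11 + 5*(2 - 11))/(2*5) = -25484 - 11*(11 + 5*(-9))/(2*5) = -25484 - 11*(11 - 45)/(2*5) = -25484 - 11*(-34)/(2*5) = -25484 - 1*(-187/5) = -25484 + 187/5 = -127233/5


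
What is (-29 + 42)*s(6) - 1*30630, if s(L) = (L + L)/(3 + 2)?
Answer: -152994/5 ≈ -30599.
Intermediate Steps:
s(L) = 2*L/5 (s(L) = (2*L)/5 = (2*L)*(1/5) = 2*L/5)
(-29 + 42)*s(6) - 1*30630 = (-29 + 42)*((2/5)*6) - 1*30630 = 13*(12/5) - 30630 = 156/5 - 30630 = -152994/5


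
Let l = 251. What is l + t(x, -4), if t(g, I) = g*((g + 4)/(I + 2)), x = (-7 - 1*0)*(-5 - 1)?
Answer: -715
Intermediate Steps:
x = 42 (x = (-7 + 0)*(-6) = -7*(-6) = 42)
t(g, I) = g*(4 + g)/(2 + I) (t(g, I) = g*((4 + g)/(2 + I)) = g*(4 + g)/(2 + I))
l + t(x, -4) = 251 + 42*(4 + 42)/(2 - 4) = 251 + 42*46/(-2) = 251 + 42*(-½)*46 = 251 - 966 = -715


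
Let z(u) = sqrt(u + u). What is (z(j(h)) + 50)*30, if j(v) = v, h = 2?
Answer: 1560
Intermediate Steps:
z(u) = sqrt(2)*sqrt(u) (z(u) = sqrt(2*u) = sqrt(2)*sqrt(u))
(z(j(h)) + 50)*30 = (sqrt(2)*sqrt(2) + 50)*30 = (2 + 50)*30 = 52*30 = 1560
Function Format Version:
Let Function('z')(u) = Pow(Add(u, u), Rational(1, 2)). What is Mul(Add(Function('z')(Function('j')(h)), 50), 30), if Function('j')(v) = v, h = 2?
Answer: 1560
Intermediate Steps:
Function('z')(u) = Mul(Pow(2, Rational(1, 2)), Pow(u, Rational(1, 2))) (Function('z')(u) = Pow(Mul(2, u), Rational(1, 2)) = Mul(Pow(2, Rational(1, 2)), Pow(u, Rational(1, 2))))
Mul(Add(Function('z')(Function('j')(h)), 50), 30) = Mul(Add(Mul(Pow(2, Rational(1, 2)), Pow(2, Rational(1, 2))), 50), 30) = Mul(Add(2, 50), 30) = Mul(52, 30) = 1560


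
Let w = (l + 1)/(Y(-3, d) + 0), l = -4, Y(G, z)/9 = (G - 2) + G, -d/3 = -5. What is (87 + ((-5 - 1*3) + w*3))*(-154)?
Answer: -48741/4 ≈ -12185.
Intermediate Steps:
d = 15 (d = -3*(-5) = 15)
Y(G, z) = -18 + 18*G (Y(G, z) = 9*((G - 2) + G) = 9*((-2 + G) + G) = 9*(-2 + 2*G) = -18 + 18*G)
w = 1/24 (w = (-4 + 1)/((-18 + 18*(-3)) + 0) = -3/((-18 - 54) + 0) = -3/(-72 + 0) = -3/(-72) = -3*(-1/72) = 1/24 ≈ 0.041667)
(87 + ((-5 - 1*3) + w*3))*(-154) = (87 + ((-5 - 1*3) + (1/24)*3))*(-154) = (87 + ((-5 - 3) + ⅛))*(-154) = (87 + (-8 + ⅛))*(-154) = (87 - 63/8)*(-154) = (633/8)*(-154) = -48741/4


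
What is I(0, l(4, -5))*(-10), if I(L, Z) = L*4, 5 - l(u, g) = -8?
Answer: 0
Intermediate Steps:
l(u, g) = 13 (l(u, g) = 5 - 1*(-8) = 5 + 8 = 13)
I(L, Z) = 4*L
I(0, l(4, -5))*(-10) = (4*0)*(-10) = 0*(-10) = 0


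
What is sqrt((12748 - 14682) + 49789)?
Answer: sqrt(47855) ≈ 218.76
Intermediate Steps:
sqrt((12748 - 14682) + 49789) = sqrt(-1934 + 49789) = sqrt(47855)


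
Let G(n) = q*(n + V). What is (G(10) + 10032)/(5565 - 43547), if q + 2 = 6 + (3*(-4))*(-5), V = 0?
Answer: -5336/18991 ≈ -0.28098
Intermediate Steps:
q = 64 (q = -2 + (6 + (3*(-4))*(-5)) = -2 + (6 - 12*(-5)) = -2 + (6 + 60) = -2 + 66 = 64)
G(n) = 64*n (G(n) = 64*(n + 0) = 64*n)
(G(10) + 10032)/(5565 - 43547) = (64*10 + 10032)/(5565 - 43547) = (640 + 10032)/(-37982) = 10672*(-1/37982) = -5336/18991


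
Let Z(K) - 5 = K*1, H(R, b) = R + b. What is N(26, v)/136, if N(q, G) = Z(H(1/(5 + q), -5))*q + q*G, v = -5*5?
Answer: -5031/1054 ≈ -4.7732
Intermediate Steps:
v = -25
Z(K) = 5 + K (Z(K) = 5 + K*1 = 5 + K)
N(q, G) = G*q + q/(5 + q) (N(q, G) = (5 + (1/(5 + q) - 5))*q + q*G = (5 + (-5 + 1/(5 + q)))*q + G*q = q/(5 + q) + G*q = G*q + q/(5 + q))
N(26, v)/136 = (26*(1 - 25*(5 + 26))/(5 + 26))/136 = (26*(1 - 25*31)/31)*(1/136) = (26*(1/31)*(1 - 775))*(1/136) = (26*(1/31)*(-774))*(1/136) = -20124/31*1/136 = -5031/1054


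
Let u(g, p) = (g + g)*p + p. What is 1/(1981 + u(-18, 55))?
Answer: 1/56 ≈ 0.017857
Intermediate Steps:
u(g, p) = p + 2*g*p (u(g, p) = (2*g)*p + p = 2*g*p + p = p + 2*g*p)
1/(1981 + u(-18, 55)) = 1/(1981 + 55*(1 + 2*(-18))) = 1/(1981 + 55*(1 - 36)) = 1/(1981 + 55*(-35)) = 1/(1981 - 1925) = 1/56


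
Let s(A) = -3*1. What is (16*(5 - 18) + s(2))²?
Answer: 44521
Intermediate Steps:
s(A) = -3
(16*(5 - 18) + s(2))² = (16*(5 - 18) - 3)² = (16*(-13) - 3)² = (-208 - 3)² = (-211)² = 44521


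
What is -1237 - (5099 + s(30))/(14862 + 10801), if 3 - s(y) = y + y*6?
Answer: -31750023/25663 ≈ -1237.2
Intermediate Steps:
s(y) = 3 - 7*y (s(y) = 3 - (y + y*6) = 3 - (y + 6*y) = 3 - 7*y)
-1237 - (5099 + s(30))/(14862 + 10801) = -1237 - (5099 + (3 - 7*30))/(14862 + 10801) = -1237 - (5099 + (3 - 210))/25663 = -1237 - (5099 - 207)/25663 = -1237 - 4892/25663 = -31750023/25663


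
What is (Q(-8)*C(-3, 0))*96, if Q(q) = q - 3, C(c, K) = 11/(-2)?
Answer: 5808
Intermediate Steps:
C(c, K) = -11/2 (C(c, K) = 11*(-1/2) = -11/2)
Q(q) = -3 + q
(Q(-8)*C(-3, 0))*96 = ((-3 - 8)*(-11/2))*96 = -11*(-11/2)*96 = (121/2)*96 = 5808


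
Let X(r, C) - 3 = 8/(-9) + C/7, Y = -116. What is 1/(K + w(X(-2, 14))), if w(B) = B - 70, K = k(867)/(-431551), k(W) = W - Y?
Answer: -3883959/255918590 ≈ -0.015177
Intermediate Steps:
k(W) = 116 + W (k(W) = W - 1*(-116) = W + 116 = 116 + W)
X(r, C) = 19/9 + C/7 (X(r, C) = 3 + (8/(-9) + C/7) = 3 + (8*(-1/9) + C*(1/7)) = 3 + (-8/9 + C/7) = 19/9 + C/7)
K = -983/431551 (K = (116 + 867)/(-431551) = 983*(-1/431551) = -983/431551 ≈ -0.0022778)
w(B) = -70 + B
1/(K + w(X(-2, 14))) = 1/(-983/431551 + (-70 + (19/9 + (1/7)*14))) = 1/(-983/431551 + (-70 + (19/9 + 2))) = 1/(-983/431551 + (-70 + 37/9)) = 1/(-983/431551 - 593/9) = 1/(-255918590/3883959) = -3883959/255918590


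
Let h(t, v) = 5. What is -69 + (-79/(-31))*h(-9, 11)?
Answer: -1744/31 ≈ -56.258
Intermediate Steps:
-69 + (-79/(-31))*h(-9, 11) = -69 - 79/(-31)*5 = -69 - 79*(-1/31)*5 = -69 + (79/31)*5 = -69 + 395/31 = -1744/31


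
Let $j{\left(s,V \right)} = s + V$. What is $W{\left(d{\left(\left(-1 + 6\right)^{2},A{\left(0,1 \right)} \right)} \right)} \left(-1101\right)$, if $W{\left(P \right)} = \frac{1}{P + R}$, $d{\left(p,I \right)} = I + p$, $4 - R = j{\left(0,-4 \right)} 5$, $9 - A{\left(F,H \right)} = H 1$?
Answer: $- \frac{367}{19} \approx -19.316$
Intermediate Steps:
$A{\left(F,H \right)} = 9 - H$ ($A{\left(F,H \right)} = 9 - H 1 = 9 - H$)
$j{\left(s,V \right)} = V + s$
$R = 24$ ($R = 4 - \left(-4 + 0\right) 5 = 4 - \left(-4\right) 5 = 4 - -20 = 4 + 20 = 24$)
$W{\left(P \right)} = \frac{1}{24 + P}$ ($W{\left(P \right)} = \frac{1}{P + 24} = \frac{1}{24 + P}$)
$W{\left(d{\left(\left(-1 + 6\right)^{2},A{\left(0,1 \right)} \right)} \right)} \left(-1101\right) = \frac{1}{24 + \left(\left(9 - 1\right) + \left(-1 + 6\right)^{2}\right)} \left(-1101\right) = \frac{1}{24 + \left(\left(9 - 1\right) + 5^{2}\right)} \left(-1101\right) = \frac{1}{24 + \left(8 + 25\right)} \left(-1101\right) = \frac{1}{24 + 33} \left(-1101\right) = \frac{1}{57} \left(-1101\right) = - \frac{367}{19}$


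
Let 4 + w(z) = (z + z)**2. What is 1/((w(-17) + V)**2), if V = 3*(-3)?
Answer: 1/1306449 ≈ 7.6543e-7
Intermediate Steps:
V = -9
w(z) = -4 + 4*z**2 (w(z) = -4 + (z + z)**2 = -4 + (2*z)**2 = -4 + 4*z**2)
1/((w(-17) + V)**2) = 1/(((-4 + 4*(-17)**2) - 9)**2) = 1/(((-4 + 4*289) - 9)**2) = 1/(((-4 + 1156) - 9)**2) = 1/((1152 - 9)**2) = 1/(1143**2) = 1/1306449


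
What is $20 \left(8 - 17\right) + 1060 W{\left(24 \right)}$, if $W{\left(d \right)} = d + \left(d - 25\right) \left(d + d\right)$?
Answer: $-25620$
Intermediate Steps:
$W{\left(d \right)} = d + 2 d \left(-25 + d\right)$ ($W{\left(d \right)} = d + \left(-25 + d\right) 2 d = d + 2 d \left(-25 + d\right)$)
$20 \left(8 - 17\right) + 1060 W{\left(24 \right)} = 20 \left(8 - 17\right) + 1060 \cdot 24 \left(-49 + 2 \cdot 24\right) = 20 \left(-9\right) + 1060 \cdot 24 \left(-49 + 48\right) = -180 + 1060 \cdot 24 \left(-1\right) = -180 + 1060 \left(-24\right) = -180 - 25440 = -25620$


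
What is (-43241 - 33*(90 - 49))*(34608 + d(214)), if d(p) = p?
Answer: -1552852268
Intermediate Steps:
(-43241 - 33*(90 - 49))*(34608 + d(214)) = (-43241 - 33*(90 - 49))*(34608 + 214) = (-43241 - 33*41)*34822 = (-43241 - 1353)*34822 = -44594*34822 = -1552852268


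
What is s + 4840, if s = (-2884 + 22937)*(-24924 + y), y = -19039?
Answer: -881585199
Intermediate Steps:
s = -881590039 (s = (-2884 + 22937)*(-24924 - 19039) = 20053*(-43963) = -881590039)
s + 4840 = -881590039 + 4840 = -881585199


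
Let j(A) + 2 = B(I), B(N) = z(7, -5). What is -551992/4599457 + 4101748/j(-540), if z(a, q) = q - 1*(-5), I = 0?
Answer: -9432907327410/4599457 ≈ -2.0509e+6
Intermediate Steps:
z(a, q) = 5 + q (z(a, q) = q + 5 = 5 + q)
B(N) = 0 (B(N) = 5 - 5 = 0)
j(A) = -2 (j(A) = -2 + 0 = -2)
-551992/4599457 + 4101748/j(-540) = -551992/4599457 + 4101748/(-2) = -551992*1/4599457 + 4101748*(-½) = -551992/4599457 - 2050874 = -9432907327410/4599457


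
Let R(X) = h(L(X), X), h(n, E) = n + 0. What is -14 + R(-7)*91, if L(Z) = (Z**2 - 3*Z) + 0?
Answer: 6356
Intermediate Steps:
L(Z) = Z**2 - 3*Z
h(n, E) = n
R(X) = X*(-3 + X)
-14 + R(-7)*91 = -14 - 7*(-3 - 7)*91 = -14 - 7*(-10)*91 = -14 + 70*91 = -14 + 6370 = 6356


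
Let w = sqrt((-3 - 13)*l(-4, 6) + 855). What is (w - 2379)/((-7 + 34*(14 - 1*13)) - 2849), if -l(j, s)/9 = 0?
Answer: 2379/2822 - 3*sqrt(95)/2822 ≈ 0.83266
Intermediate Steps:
l(j, s) = 0 (l(j, s) = -9*0 = 0)
w = 3*sqrt(95) (w = sqrt((-3 - 13)*0 + 855) = sqrt(-16*0 + 855) = sqrt(0 + 855) = sqrt(855) = 3*sqrt(95) ≈ 29.240)
(w - 2379)/((-7 + 34*(14 - 1*13)) - 2849) = (3*sqrt(95) - 2379)/((-7 + 34*(14 - 1*13)) - 2849) = (-2379 + 3*sqrt(95))/((-7 + 34*(14 - 13)) - 2849) = (-2379 + 3*sqrt(95))/((-7 + 34*1) - 2849) = (-2379 + 3*sqrt(95))/((-7 + 34) - 2849) = (-2379 + 3*sqrt(95))/(27 - 2849) = (-2379 + 3*sqrt(95))/(-2822) = (-2379 + 3*sqrt(95))*(-1/2822) = 2379/2822 - 3*sqrt(95)/2822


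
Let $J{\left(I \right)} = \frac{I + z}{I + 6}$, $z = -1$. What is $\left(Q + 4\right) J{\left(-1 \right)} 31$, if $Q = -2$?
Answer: $- \frac{124}{5} \approx -24.8$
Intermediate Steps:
$J{\left(I \right)} = \frac{-1 + I}{6 + I}$ ($J{\left(I \right)} = \frac{I - 1}{I + 6} = \frac{-1 + I}{6 + I}$)
$\left(Q + 4\right) J{\left(-1 \right)} 31 = \left(-2 + 4\right) \frac{-1 - 1}{6 - 1} \cdot 31 = 2 \cdot \frac{1}{5} \left(-2\right) 31 = 2 \left(- \frac{2}{5}\right) 31 = \left(- \frac{4}{5}\right) 31 = - \frac{124}{5}$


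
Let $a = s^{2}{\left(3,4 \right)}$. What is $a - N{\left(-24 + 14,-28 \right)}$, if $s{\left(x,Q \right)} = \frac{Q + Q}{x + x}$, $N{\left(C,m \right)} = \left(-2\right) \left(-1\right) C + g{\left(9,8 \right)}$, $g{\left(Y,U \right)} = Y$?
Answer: $\frac{115}{9} \approx 12.778$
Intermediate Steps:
$N{\left(C,m \right)} = 9 + 2 C$ ($N{\left(C,m \right)} = \left(-2\right) \left(-1\right) C + 9 = 2 C + 9 = 9 + 2 C$)
$s{\left(x,Q \right)} = \frac{Q}{x}$ ($s{\left(x,Q \right)} = \frac{2 Q}{2 x} = 2 Q \frac{1}{2 x} = \frac{Q}{x}$)
$a = \frac{16}{9}$ ($a = \left(\frac{4}{3}\right)^{2} = \frac{16}{9} \approx 1.7778$)
$a - N{\left(-24 + 14,-28 \right)} = \frac{16}{9} - \left(9 + 2 \left(-24 + 14\right)\right) = \frac{16}{9} - \left(9 + 2 \left(-10\right)\right) = \frac{16}{9} - \left(9 - 20\right) = \frac{16}{9} - -11 = \frac{16}{9} + 11 = \frac{115}{9}$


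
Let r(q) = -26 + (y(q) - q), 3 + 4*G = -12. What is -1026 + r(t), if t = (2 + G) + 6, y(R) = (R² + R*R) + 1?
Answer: -8153/8 ≈ -1019.1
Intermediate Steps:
G = -15/4 (G = -¾ + (¼)*(-12) = -¾ - 3 = -15/4 ≈ -3.7500)
y(R) = 1 + 2*R² (y(R) = (R² + R²) + 1 = 2*R² + 1 = 1 + 2*R²)
t = 17/4 (t = (2 - 15/4) + 6 = -7/4 + 6 = 17/4 ≈ 4.2500)
r(q) = -25 - q + 2*q² (r(q) = -26 + ((1 + 2*q²) - q) = -26 + (1 - q + 2*q²) = -25 - q + 2*q²)
-1026 + r(t) = -1026 + (-25 - 1*17/4 + 2*(17/4)²) = -1026 + (-25 - 17/4 + 2*(289/16)) = -1026 + (-25 - 17/4 + 289/8) = -1026 + 55/8 = -8153/8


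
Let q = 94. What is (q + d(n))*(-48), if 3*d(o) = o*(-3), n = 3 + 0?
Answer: -4368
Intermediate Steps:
n = 3
d(o) = -o (d(o) = (o*(-3))/3 = (-3*o)/3 = -o)
(q + d(n))*(-48) = (94 - 1*3)*(-48) = (94 - 3)*(-48) = 91*(-48) = -4368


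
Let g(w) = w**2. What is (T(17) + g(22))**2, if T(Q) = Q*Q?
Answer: 597529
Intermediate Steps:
T(Q) = Q**2
(T(17) + g(22))**2 = (17**2 + 22**2)**2 = (289 + 484)**2 = 773**2 = 597529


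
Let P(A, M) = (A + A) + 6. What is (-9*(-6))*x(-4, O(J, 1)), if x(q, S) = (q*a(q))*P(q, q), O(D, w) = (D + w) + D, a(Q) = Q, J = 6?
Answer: -1728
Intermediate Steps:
P(A, M) = 6 + 2*A (P(A, M) = 2*A + 6 = 6 + 2*A)
O(D, w) = w + 2*D
x(q, S) = q²*(6 + 2*q) (x(q, S) = (q*q)*(6 + 2*q) = q²*(6 + 2*q))
(-9*(-6))*x(-4, O(J, 1)) = (-9*(-6))*(2*(-4)²*(3 - 4)) = 54*(2*16*(-1)) = 54*(-32) = -1728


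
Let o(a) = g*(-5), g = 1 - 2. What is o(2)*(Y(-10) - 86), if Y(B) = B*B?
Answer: 70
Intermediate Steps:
g = -1
o(a) = 5 (o(a) = -1*(-5) = 5)
Y(B) = B**2
o(2)*(Y(-10) - 86) = 5*((-10)**2 - 86) = 5*(100 - 86) = 5*14 = 70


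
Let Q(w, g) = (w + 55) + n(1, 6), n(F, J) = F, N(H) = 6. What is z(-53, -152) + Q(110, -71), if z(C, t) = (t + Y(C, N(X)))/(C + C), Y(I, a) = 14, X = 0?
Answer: 8867/53 ≈ 167.30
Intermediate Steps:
z(C, t) = (14 + t)/(2*C) (z(C, t) = (t + 14)/(C + C) = (14 + t)/((2*C)) = (14 + t)*(1/(2*C)) = (14 + t)/(2*C))
Q(w, g) = 56 + w (Q(w, g) = (w + 55) + 1 = (55 + w) + 1 = 56 + w)
z(-53, -152) + Q(110, -71) = (½)*(14 - 152)/(-53) + (56 + 110) = (½)*(-1/53)*(-138) + 166 = 69/53 + 166 = 8867/53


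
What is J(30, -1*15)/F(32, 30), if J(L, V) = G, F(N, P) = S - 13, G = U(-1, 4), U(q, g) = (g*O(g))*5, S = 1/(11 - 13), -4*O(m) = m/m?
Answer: 10/27 ≈ 0.37037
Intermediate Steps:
O(m) = -¼ (O(m) = -m/(4*m) = -¼*1 = -¼)
S = -½ (S = 1/(-2) = -½ ≈ -0.50000)
U(q, g) = -5*g/4 (U(q, g) = (g*(-¼))*5 = -g/4*5 = -5*g/4)
G = -5 (G = -5/4*4 = -5)
F(N, P) = -27/2 (F(N, P) = -½ - 13 = -27/2)
J(L, V) = -5
J(30, -1*15)/F(32, 30) = -5/(-27/2) = -5*(-2/27) = 10/27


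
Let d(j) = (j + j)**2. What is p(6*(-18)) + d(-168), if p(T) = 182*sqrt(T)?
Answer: 112896 + 1092*I*sqrt(3) ≈ 1.129e+5 + 1891.4*I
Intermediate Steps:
d(j) = 4*j**2 (d(j) = (2*j)**2 = 4*j**2)
p(6*(-18)) + d(-168) = 182*sqrt(6*(-18)) + 4*(-168)**2 = 182*sqrt(-108) + 4*28224 = 182*(6*I*sqrt(3)) + 112896 = 1092*I*sqrt(3) + 112896 = 112896 + 1092*I*sqrt(3)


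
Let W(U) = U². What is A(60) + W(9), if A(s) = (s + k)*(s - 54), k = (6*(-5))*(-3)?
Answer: 981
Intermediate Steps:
k = 90 (k = -30*(-3) = 90)
A(s) = (-54 + s)*(90 + s) (A(s) = (s + 90)*(s - 54) = (90 + s)*(-54 + s) = (-54 + s)*(90 + s))
A(60) + W(9) = (-4860 + 60² + 36*60) + 9² = (-4860 + 3600 + 2160) + 81 = 900 + 81 = 981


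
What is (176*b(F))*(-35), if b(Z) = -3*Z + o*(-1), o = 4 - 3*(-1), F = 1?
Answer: 61600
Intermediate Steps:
o = 7 (o = 4 + 3 = 7)
b(Z) = -7 - 3*Z (b(Z) = -3*Z + 7*(-1) = -3*Z - 7 = -7 - 3*Z)
(176*b(F))*(-35) = (176*(-7 - 3*1))*(-35) = (176*(-7 - 3))*(-35) = (176*(-10))*(-35) = -1760*(-35) = 61600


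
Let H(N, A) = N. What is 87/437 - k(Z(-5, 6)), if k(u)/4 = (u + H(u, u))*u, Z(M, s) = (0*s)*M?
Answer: 87/437 ≈ 0.19908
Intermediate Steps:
Z(M, s) = 0 (Z(M, s) = 0*M = 0)
k(u) = 8*u² (k(u) = 4*((u + u)*u) = 4*((2*u)*u) = 4*(2*u²) = 8*u²)
87/437 - k(Z(-5, 6)) = 87/437 - 8*0² = 87*(1/437) - 8*0 = 87/437 - 1*0 = 87/437 + 0 = 87/437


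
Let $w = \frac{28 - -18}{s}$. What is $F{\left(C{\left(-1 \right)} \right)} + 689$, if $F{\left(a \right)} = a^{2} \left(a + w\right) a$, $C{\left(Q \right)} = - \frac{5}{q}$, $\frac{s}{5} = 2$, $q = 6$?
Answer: $\frac{890119}{1296} \approx 686.82$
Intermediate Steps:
$s = 10$ ($s = 5 \cdot 2 = 10$)
$C{\left(Q \right)} = - \frac{5}{6}$
$w = \frac{23}{5}$ ($w = \frac{28 - -18}{10} = \left(28 + 18\right) \frac{1}{10} = 46 \cdot \frac{1}{10} = \frac{23}{5} \approx 4.6$)
$F{\left(a \right)} = a^{3} \left(\frac{23}{5} + a\right)$ ($F{\left(a \right)} = a^{2} \left(a + \frac{23}{5}\right) a = a^{2} \left(\frac{23}{5} + a\right) a = a^{3} \left(\frac{23}{5} + a\right)$)
$F{\left(C{\left(-1 \right)} \right)} + 689 = \left(- \frac{5}{6}\right)^{3} \left(\frac{23}{5} - \frac{5}{6}\right) + 689 = \left(- \frac{125}{216}\right) \frac{113}{30} + 689 = - \frac{2825}{1296} + 689 = \frac{890119}{1296}$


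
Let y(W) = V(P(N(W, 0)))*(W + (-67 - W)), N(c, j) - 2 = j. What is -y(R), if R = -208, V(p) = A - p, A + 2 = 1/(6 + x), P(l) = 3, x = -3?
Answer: -938/3 ≈ -312.67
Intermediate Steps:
N(c, j) = 2 + j
A = -5/3 (A = -2 + 1/(6 - 3) = -2 + 1/3 = -2 + ⅓ = -5/3 ≈ -1.6667)
V(p) = -5/3 - p
y(W) = 938/3 (y(W) = (-5/3 - 1*3)*(W + (-67 - W)) = (-5/3 - 3)*(-67) = -14/3*(-67) = 938/3)
-y(R) = -1*938/3 = -938/3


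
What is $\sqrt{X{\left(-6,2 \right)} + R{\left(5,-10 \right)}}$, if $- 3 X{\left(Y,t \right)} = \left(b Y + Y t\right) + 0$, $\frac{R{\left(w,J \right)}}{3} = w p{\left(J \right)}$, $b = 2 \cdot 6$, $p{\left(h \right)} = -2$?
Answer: $i \sqrt{2} \approx 1.4142 i$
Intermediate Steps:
$b = 12$
$R{\left(w,J \right)} = - 6 w$ ($R{\left(w,J \right)} = 3 w \left(-2\right) = 3 \left(- 2 w\right) = - 6 w$)
$X{\left(Y,t \right)} = - 4 Y - \frac{Y t}{3}$ ($X{\left(Y,t \right)} = - \frac{\left(12 Y + Y t\right) + 0}{3} = - \frac{12 Y + Y t}{3} = - 4 Y - \frac{Y t}{3}$)
$\sqrt{X{\left(-6,2 \right)} + R{\left(5,-10 \right)}} = \sqrt{\left(- \frac{1}{3}\right) \left(-6\right) \left(12 + 2\right) - 30} = \sqrt{\left(- \frac{1}{3}\right) \left(-6\right) 14 - 30} = \sqrt{28 - 30} = \sqrt{-2} = i \sqrt{2}$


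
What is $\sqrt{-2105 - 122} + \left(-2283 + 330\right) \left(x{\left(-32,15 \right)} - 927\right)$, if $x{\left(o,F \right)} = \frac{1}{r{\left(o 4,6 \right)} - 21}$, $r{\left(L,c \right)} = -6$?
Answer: $\frac{5431510}{3} + i \sqrt{2227} \approx 1.8105 \cdot 10^{6} + 47.191 i$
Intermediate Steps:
$x{\left(o,F \right)} = - \frac{1}{27}$ ($x{\left(o,F \right)} = \frac{1}{-6 - 21} = \frac{1}{-27} = - \frac{1}{27}$)
$\sqrt{-2105 - 122} + \left(-2283 + 330\right) \left(x{\left(-32,15 \right)} - 927\right) = \sqrt{-2105 - 122} + \left(-2283 + 330\right) \left(- \frac{1}{27} - 927\right) = \sqrt{-2227} - - \frac{5431510}{3} = i \sqrt{2227} + \frac{5431510}{3} = \frac{5431510}{3} + i \sqrt{2227}$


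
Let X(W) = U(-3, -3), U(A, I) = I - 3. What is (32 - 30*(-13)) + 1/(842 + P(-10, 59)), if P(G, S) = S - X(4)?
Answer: 382755/907 ≈ 422.00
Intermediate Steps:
U(A, I) = -3 + I
X(W) = -6 (X(W) = -3 - 3 = -6)
P(G, S) = 6 + S (P(G, S) = S - 1*(-6) = S + 6 = 6 + S)
(32 - 30*(-13)) + 1/(842 + P(-10, 59)) = (32 - 30*(-13)) + 1/(842 + (6 + 59)) = (32 + 390) + 1/(842 + 65) = 422 + 1/907 = 382755/907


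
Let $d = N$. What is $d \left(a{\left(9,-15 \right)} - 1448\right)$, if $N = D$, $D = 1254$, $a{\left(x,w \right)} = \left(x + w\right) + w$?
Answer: $-1842126$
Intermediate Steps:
$a{\left(x,w \right)} = x + 2 w$ ($a{\left(x,w \right)} = \left(w + x\right) + w = x + 2 w$)
$N = 1254$
$d = 1254$
$d \left(a{\left(9,-15 \right)} - 1448\right) = 1254 \left(\left(9 + 2 \left(-15\right)\right) - 1448\right) = 1254 \left(\left(9 - 30\right) - 1448\right) = 1254 \left(-21 - 1448\right) = 1254 \left(-1469\right) = -1842126$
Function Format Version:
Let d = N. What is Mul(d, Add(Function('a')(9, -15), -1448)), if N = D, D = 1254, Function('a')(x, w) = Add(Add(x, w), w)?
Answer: -1842126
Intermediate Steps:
Function('a')(x, w) = Add(x, Mul(2, w)) (Function('a')(x, w) = Add(Add(w, x), w) = Add(x, Mul(2, w)))
N = 1254
d = 1254
Mul(d, Add(Function('a')(9, -15), -1448)) = Mul(1254, Add(Add(9, Mul(2, -15)), -1448)) = Mul(1254, Add(Add(9, -30), -1448)) = Mul(1254, Add(-21, -1448)) = Mul(1254, -1469) = -1842126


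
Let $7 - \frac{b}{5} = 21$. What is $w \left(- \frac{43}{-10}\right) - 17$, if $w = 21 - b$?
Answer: $\frac{3743}{10} \approx 374.3$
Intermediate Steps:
$b = -70$ ($b = 35 - 105 = -70$)
$w = 91$ ($w = 21 - -70 = 21 + 70 = 91$)
$w \left(- \frac{43}{-10}\right) - 17 = 91 \left(- \frac{43}{-10}\right) - 17 = 91 \left(\left(-43\right) \left(- \frac{1}{10}\right)\right) - 17 = 91 \cdot \frac{43}{10} - 17 = \frac{3913}{10} - 17 = \frac{3743}{10}$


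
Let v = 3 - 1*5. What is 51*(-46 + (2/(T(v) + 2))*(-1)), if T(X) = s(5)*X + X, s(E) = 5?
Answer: -11679/5 ≈ -2335.8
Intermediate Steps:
v = -2 (v = 3 - 5 = -2)
T(X) = 6*X (T(X) = 5*X + X = 6*X)
51*(-46 + (2/(T(v) + 2))*(-1)) = 51*(-46 + (2/(6*(-2) + 2))*(-1)) = 51*(-46 + (2/(-12 + 2))*(-1)) = 51*(-46 + (2/(-10))*(-1)) = 51*(-46 + (2*(-⅒))*(-1)) = 51*(-46 - ⅕*(-1)) = 51*(-46 + ⅕) = 51*(-229/5) = -11679/5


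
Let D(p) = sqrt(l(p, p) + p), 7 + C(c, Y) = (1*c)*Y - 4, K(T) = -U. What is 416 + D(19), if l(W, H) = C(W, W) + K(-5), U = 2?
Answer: 416 + sqrt(367) ≈ 435.16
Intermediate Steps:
K(T) = -2 (K(T) = -1*2 = -2)
C(c, Y) = -11 + Y*c (C(c, Y) = -7 + ((1*c)*Y - 4) = -7 + (c*Y - 4) = -7 + (Y*c - 4) = -7 + (-4 + Y*c) = -11 + Y*c)
l(W, H) = -13 + W**2 (l(W, H) = (-11 + W*W) - 2 = (-11 + W**2) - 2 = -13 + W**2)
D(p) = sqrt(-13 + p + p**2) (D(p) = sqrt((-13 + p**2) + p) = sqrt(-13 + p + p**2))
416 + D(19) = 416 + sqrt(-13 + 19 + 19**2) = 416 + sqrt(-13 + 19 + 361) = 416 + sqrt(367)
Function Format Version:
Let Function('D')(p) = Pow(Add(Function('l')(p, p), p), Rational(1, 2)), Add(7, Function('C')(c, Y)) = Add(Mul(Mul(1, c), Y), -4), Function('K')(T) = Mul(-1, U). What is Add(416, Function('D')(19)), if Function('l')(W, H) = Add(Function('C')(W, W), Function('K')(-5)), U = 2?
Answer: Add(416, Pow(367, Rational(1, 2))) ≈ 435.16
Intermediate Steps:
Function('K')(T) = -2 (Function('K')(T) = Mul(-1, 2) = -2)
Function('C')(c, Y) = Add(-11, Mul(Y, c)) (Function('C')(c, Y) = Add(-7, Add(Mul(Mul(1, c), Y), -4)) = Add(-7, Add(Mul(c, Y), -4)) = Add(-7, Add(Mul(Y, c), -4)) = Add(-7, Add(-4, Mul(Y, c))) = Add(-11, Mul(Y, c)))
Function('l')(W, H) = Add(-13, Pow(W, 2)) (Function('l')(W, H) = Add(Add(-11, Mul(W, W)), -2) = Add(Add(-11, Pow(W, 2)), -2) = Add(-13, Pow(W, 2)))
Function('D')(p) = Pow(Add(-13, p, Pow(p, 2)), Rational(1, 2)) (Function('D')(p) = Pow(Add(Add(-13, Pow(p, 2)), p), Rational(1, 2)) = Pow(Add(-13, p, Pow(p, 2)), Rational(1, 2)))
Add(416, Function('D')(19)) = Add(416, Pow(Add(-13, 19, Pow(19, 2)), Rational(1, 2))) = Add(416, Pow(Add(-13, 19, 361), Rational(1, 2))) = Add(416, Pow(367, Rational(1, 2)))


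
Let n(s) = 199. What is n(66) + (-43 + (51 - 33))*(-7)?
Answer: 374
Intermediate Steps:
n(66) + (-43 + (51 - 33))*(-7) = 199 + (-43 + (51 - 33))*(-7) = 199 + (-43 + 18)*(-7) = 199 - 25*(-7) = 199 + 175 = 374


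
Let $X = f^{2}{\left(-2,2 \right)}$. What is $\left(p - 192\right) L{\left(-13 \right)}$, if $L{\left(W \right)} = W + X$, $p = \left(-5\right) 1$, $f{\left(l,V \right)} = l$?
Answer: $1773$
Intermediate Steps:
$p = -5$
$X = 4$ ($X = \left(-2\right)^{2} = 4$)
$L{\left(W \right)} = 4 + W$ ($L{\left(W \right)} = W + 4 = 4 + W$)
$\left(p - 192\right) L{\left(-13 \right)} = \left(-5 - 192\right) \left(4 - 13\right) = \left(-197\right) \left(-9\right) = 1773$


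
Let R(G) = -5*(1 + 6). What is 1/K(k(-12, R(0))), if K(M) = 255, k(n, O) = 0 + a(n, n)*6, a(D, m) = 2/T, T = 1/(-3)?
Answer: 1/255 ≈ 0.0039216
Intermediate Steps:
T = -⅓ ≈ -0.33333
a(D, m) = -6 (a(D, m) = 2/(-⅓) = 2*(-3) = -6)
R(G) = -35 (R(G) = -5*7 = -35)
k(n, O) = -36 (k(n, O) = 0 - 6*6 = 0 - 36 = -36)
1/K(k(-12, R(0))) = 1/255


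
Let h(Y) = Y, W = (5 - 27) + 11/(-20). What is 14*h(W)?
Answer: -3157/10 ≈ -315.70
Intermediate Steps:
W = -451/20 (W = -22 + 11*(-1/20) = -22 - 11/20 = -451/20 ≈ -22.550)
14*h(W) = 14*(-451/20) = -3157/10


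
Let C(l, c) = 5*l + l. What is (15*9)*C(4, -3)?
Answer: 3240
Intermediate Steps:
C(l, c) = 6*l
(15*9)*C(4, -3) = (15*9)*(6*4) = 135*24 = 3240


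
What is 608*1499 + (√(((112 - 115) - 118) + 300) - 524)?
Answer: 910868 + √179 ≈ 9.1088e+5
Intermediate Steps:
608*1499 + (√(((112 - 115) - 118) + 300) - 524) = 911392 + (√((-3 - 118) + 300) - 524) = 911392 + (√(-121 + 300) - 524) = 911392 + (√179 - 524) = 911392 + (-524 + √179) = 910868 + √179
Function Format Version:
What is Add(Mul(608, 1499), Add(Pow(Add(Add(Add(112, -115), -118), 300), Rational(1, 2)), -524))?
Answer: Add(910868, Pow(179, Rational(1, 2))) ≈ 9.1088e+5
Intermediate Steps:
Add(Mul(608, 1499), Add(Pow(Add(Add(Add(112, -115), -118), 300), Rational(1, 2)), -524)) = Add(911392, Add(Pow(Add(Add(-3, -118), 300), Rational(1, 2)), -524)) = Add(911392, Add(Pow(Add(-121, 300), Rational(1, 2)), -524)) = Add(911392, Add(Pow(179, Rational(1, 2)), -524)) = Add(911392, Add(-524, Pow(179, Rational(1, 2)))) = Add(910868, Pow(179, Rational(1, 2)))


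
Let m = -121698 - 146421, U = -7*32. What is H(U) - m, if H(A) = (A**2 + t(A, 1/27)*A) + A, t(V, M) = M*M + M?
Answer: 231867487/729 ≈ 3.1806e+5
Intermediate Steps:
U = -224
t(V, M) = M + M**2 (t(V, M) = M**2 + M = M + M**2)
H(A) = A**2 + 757*A/729 (H(A) = (A**2 + ((1 + 1/27)/27)*A) + A = (A**2 + ((1/27)*(28/27))*A) + A = (A**2 + 28*A/729) + A = A**2 + 757*A/729)
m = -268119
H(U) - m = (1/729)*(-224)*(757 + 729*(-224)) - 1*(-268119) = (1/729)*(-224)*(757 - 163296) + 268119 = (1/729)*(-224)*(-162539) + 268119 = 36408736/729 + 268119 = 231867487/729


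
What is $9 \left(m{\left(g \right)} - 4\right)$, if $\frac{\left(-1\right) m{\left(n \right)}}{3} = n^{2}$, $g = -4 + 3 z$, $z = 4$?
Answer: $-1764$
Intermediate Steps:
$g = 8$ ($g = -4 + 3 \cdot 4 = -4 + 12 = 8$)
$m{\left(n \right)} = - 3 n^{2}$
$9 \left(m{\left(g \right)} - 4\right) = 9 \left(- 3 \cdot 8^{2} - 4\right) = 9 \left(\left(-3\right) 64 - 4\right) = 9 \left(-192 - 4\right) = 9 \left(-196\right) = -1764$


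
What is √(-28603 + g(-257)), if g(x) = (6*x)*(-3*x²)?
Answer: √305514071 ≈ 17479.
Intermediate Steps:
g(x) = -18*x³
√(-28603 + g(-257)) = √(-28603 - 18*(-257)³) = √(-28603 - 18*(-16974593)) = √(-28603 + 305542674) = √305514071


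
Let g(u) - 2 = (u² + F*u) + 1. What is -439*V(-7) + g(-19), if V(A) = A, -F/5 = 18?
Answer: 5147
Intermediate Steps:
F = -90 (F = -5*18 = -90)
g(u) = 3 + u² - 90*u (g(u) = 2 + ((u² - 90*u) + 1) = 2 + (1 + u² - 90*u) = 3 + u² - 90*u)
-439*V(-7) + g(-19) = -439*(-7) + (3 + (-19)² - 90*(-19)) = 3073 + (3 + 361 + 1710) = 3073 + 2074 = 5147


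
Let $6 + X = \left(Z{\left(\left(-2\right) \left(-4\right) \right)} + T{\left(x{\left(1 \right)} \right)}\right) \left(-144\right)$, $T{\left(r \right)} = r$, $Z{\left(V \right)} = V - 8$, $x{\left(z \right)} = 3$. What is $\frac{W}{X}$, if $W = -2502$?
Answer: $\frac{417}{73} \approx 5.7123$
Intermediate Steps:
$Z{\left(V \right)} = -8 + V$
$X = -438$ ($X = -6 + \left(\left(-8 - -8\right) + 3\right) \left(-144\right) = -6 + \left(\left(-8 + 8\right) + 3\right) \left(-144\right) = -6 + \left(0 + 3\right) \left(-144\right) = -6 + 3 \left(-144\right) = -6 - 432 = -438$)
$\frac{W}{X} = - \frac{2502}{-438} = \left(-2502\right) \left(- \frac{1}{438}\right) = \frac{417}{73}$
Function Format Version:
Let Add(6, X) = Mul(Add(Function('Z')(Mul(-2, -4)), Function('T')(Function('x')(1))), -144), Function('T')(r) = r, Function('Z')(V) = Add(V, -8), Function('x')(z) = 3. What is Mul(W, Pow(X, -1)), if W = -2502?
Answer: Rational(417, 73) ≈ 5.7123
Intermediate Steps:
Function('Z')(V) = Add(-8, V)
X = -438 (X = Add(-6, Mul(Add(Add(-8, Mul(-2, -4)), 3), -144)) = Add(-6, Mul(Add(Add(-8, 8), 3), -144)) = Add(-6, Mul(Add(0, 3), -144)) = Add(-6, Mul(3, -144)) = Add(-6, -432) = -438)
Mul(W, Pow(X, -1)) = Mul(-2502, Pow(-438, -1)) = Mul(-2502, Rational(-1, 438)) = Rational(417, 73)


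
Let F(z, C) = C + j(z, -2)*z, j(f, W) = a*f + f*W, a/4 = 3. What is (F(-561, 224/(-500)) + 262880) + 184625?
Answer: 449339319/125 ≈ 3.5947e+6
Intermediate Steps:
a = 12 (a = 4*3 = 12)
j(f, W) = 12*f + W*f (j(f, W) = 12*f + f*W = 12*f + W*f)
F(z, C) = C + 10*z² (F(z, C) = C + (z*(12 - 2))*z = C + (z*10)*z = C + (10*z)*z = C + 10*z²)
(F(-561, 224/(-500)) + 262880) + 184625 = ((224/(-500) + 10*(-561)²) + 262880) + 184625 = ((224*(-1/500) + 10*314721) + 262880) + 184625 = ((-56/125 + 3147210) + 262880) + 184625 = (393401194/125 + 262880) + 184625 = 426261194/125 + 184625 = 449339319/125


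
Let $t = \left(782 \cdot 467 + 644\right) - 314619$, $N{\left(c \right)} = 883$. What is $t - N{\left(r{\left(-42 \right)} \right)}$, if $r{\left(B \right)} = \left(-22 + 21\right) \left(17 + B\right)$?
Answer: $50336$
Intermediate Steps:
$r{\left(B \right)} = -17 - B$ ($r{\left(B \right)} = - (17 + B) = -17 - B$)
$t = 51219$ ($t = \left(365194 + 644\right) - 314619 = 365838 - 314619 = 51219$)
$t - N{\left(r{\left(-42 \right)} \right)} = 51219 - 883 = 50336$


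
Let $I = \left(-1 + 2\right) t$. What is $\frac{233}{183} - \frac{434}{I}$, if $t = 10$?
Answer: $- \frac{38546}{915} \approx -42.127$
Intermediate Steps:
$I = 10$ ($I = \left(-1 + 2\right) 10 = 1 \cdot 10 = 10$)
$\frac{233}{183} - \frac{434}{I} = \frac{233}{183} - \frac{434}{10} = 233 \cdot \frac{1}{183} - \frac{217}{5} = \frac{233}{183} - \frac{217}{5} = - \frac{38546}{915}$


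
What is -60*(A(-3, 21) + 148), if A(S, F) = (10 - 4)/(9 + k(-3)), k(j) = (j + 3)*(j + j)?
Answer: -8920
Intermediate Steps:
k(j) = 2*j*(3 + j) (k(j) = (3 + j)*(2*j) = 2*j*(3 + j))
A(S, F) = ⅔ (A(S, F) = (10 - 4)/(9 + 2*(-3)*(3 - 3)) = 6/(9 + 2*(-3)*0) = 6/(9 + 0) = 6/9 = 6*(⅑) = ⅔)
-60*(A(-3, 21) + 148) = -60*(⅔ + 148) = -60*446/3 = -8920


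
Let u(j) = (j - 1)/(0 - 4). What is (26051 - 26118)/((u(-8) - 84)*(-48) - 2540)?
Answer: -67/1384 ≈ -0.048410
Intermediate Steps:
u(j) = 1/4 - j/4 (u(j) = (-1 + j)/(-4) = (-1 + j)*(-1/4) = 1/4 - j/4)
(26051 - 26118)/((u(-8) - 84)*(-48) - 2540) = (26051 - 26118)/(((1/4 - 1/4*(-8)) - 84)*(-48) - 2540) = -67/(((1/4 + 2) - 84)*(-48) - 2540) = -67/((9/4 - 84)*(-48) - 2540) = -67/(-327/4*(-48) - 2540) = -67/(3924 - 2540) = -67/1384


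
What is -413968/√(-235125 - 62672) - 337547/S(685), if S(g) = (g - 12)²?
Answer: -337547/452929 + 413968*I*√297797/297797 ≈ -0.74525 + 758.59*I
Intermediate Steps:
S(g) = (-12 + g)²
-413968/√(-235125 - 62672) - 337547/S(685) = -413968/√(-235125 - 62672) - 337547/(-12 + 685)² = -413968*(-I*√297797/297797) - 337547/(673²) = -413968*(-I*√297797/297797) - 337547/452929 = -(-413968)*I*√297797/297797 - 337547*1/452929 = 413968*I*√297797/297797 - 337547/452929 = -337547/452929 + 413968*I*√297797/297797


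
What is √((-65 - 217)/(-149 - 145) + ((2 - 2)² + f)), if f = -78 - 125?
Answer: 30*I*√11/7 ≈ 14.214*I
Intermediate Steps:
f = -203
√((-65 - 217)/(-149 - 145) + ((2 - 2)² + f)) = √((-65 - 217)/(-149 - 145) + ((2 - 2)² - 203)) = √(-282/(-294) + (0² - 203)) = √(-282*(-1/294) + (0 - 203)) = √(47/49 - 203) = √(-9900/49) = 30*I*√11/7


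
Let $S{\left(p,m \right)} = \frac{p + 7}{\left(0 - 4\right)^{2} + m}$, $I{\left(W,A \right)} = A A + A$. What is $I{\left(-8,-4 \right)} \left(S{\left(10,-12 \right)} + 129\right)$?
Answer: $1599$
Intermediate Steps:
$I{\left(W,A \right)} = A + A^{2}$ ($I{\left(W,A \right)} = A^{2} + A = A + A^{2}$)
$S{\left(p,m \right)} = \frac{7 + p}{16 + m}$ ($S{\left(p,m \right)} = \frac{7 + p}{\left(-4\right)^{2} + m} = \frac{7 + p}{16 + m}$)
$I{\left(-8,-4 \right)} \left(S{\left(10,-12 \right)} + 129\right) = - 4 \left(1 - 4\right) \left(\frac{7 + 10}{16 - 12} + 129\right) = \left(-4\right) \left(-3\right) \left(\frac{1}{4} \cdot 17 + 129\right) = 12 \left(\frac{1}{4} \cdot 17 + 129\right) = 12 \left(\frac{17}{4} + 129\right) = 12 \cdot \frac{533}{4} = 1599$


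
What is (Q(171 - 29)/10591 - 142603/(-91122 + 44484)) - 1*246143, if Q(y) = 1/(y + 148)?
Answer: -8814485896715113/35810871705 ≈ -2.4614e+5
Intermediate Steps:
Q(y) = 1/(148 + y)
(Q(171 - 29)/10591 - 142603/(-91122 + 44484)) - 1*246143 = (1/((148 + (171 - 29))*10591) - 142603/(-91122 + 44484)) - 1*246143 = ((1/10591)/(148 + 142) - 142603/(-46638)) - 246143 = ((1/10591)/290 - 142603*(-1/46638)) - 246143 = ((1/290)*(1/10591) + 142603/46638) - 246143 = (1/3071390 + 142603/46638) - 246143 = 109497368702/35810871705 - 246143 = -8814485896715113/35810871705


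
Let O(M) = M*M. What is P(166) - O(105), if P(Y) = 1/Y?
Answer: -1830149/166 ≈ -11025.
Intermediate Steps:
O(M) = M**2
P(166) - O(105) = 1/166 - 1*105**2 = 1/166 - 1*11025 = 1/166 - 11025 = -1830149/166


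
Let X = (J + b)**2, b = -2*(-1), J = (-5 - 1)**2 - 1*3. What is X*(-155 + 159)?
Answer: 4900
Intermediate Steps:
J = 33 (J = (-6)**2 - 3 = 36 - 3 = 33)
b = 2
X = 1225 (X = (33 + 2)**2 = 35**2 = 1225)
X*(-155 + 159) = 1225*(-155 + 159) = 1225*4 = 4900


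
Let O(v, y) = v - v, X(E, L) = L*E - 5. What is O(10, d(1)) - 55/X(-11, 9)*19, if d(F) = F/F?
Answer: 1045/104 ≈ 10.048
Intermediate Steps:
X(E, L) = -5 + E*L (X(E, L) = E*L - 5 = -5 + E*L)
d(F) = 1
O(v, y) = 0
O(10, d(1)) - 55/X(-11, 9)*19 = 0 - 55/(-5 - 11*9)*19 = 0 - 55/(-5 - 99)*19 = 0 - 55/(-104)*19 = 0 - 55*(-1/104)*19 = 0 + (55/104)*19 = 0 + 1045/104 = 1045/104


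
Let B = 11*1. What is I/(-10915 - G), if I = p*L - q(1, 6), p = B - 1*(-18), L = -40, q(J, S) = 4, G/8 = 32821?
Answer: 388/91161 ≈ 0.0042562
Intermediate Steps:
G = 262568 (G = 8*32821 = 262568)
B = 11
p = 29 (p = 11 - 1*(-18) = 11 + 18 = 29)
I = -1164 (I = 29*(-40) - 1*4 = -1160 - 4 = -1164)
I/(-10915 - G) = -1164/(-10915 - 1*262568) = -1164/(-10915 - 262568) = -1164/(-273483) = -1164*(-1/273483) = 388/91161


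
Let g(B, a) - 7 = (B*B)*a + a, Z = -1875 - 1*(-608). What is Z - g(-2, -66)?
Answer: -944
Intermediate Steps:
Z = -1267 (Z = -1875 + 608 = -1267)
g(B, a) = 7 + a + a*B² (g(B, a) = 7 + ((B*B)*a + a) = 7 + (B²*a + a) = 7 + (a*B² + a) = 7 + (a + a*B²) = 7 + a + a*B²)
Z - g(-2, -66) = -1267 - (7 - 66 - 66*(-2)²) = -1267 - (7 - 66 - 66*4) = -1267 - (7 - 66 - 264) = -1267 - 1*(-323) = -1267 + 323 = -944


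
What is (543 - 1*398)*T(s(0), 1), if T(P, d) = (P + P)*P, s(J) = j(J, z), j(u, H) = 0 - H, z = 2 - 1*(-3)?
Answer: 7250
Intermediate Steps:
z = 5 (z = 2 + 3 = 5)
j(u, H) = -H
s(J) = -5 (s(J) = -1*5 = -5)
T(P, d) = 2*P² (T(P, d) = (2*P)*P = 2*P²)
(543 - 1*398)*T(s(0), 1) = (543 - 1*398)*(2*(-5)²) = (543 - 398)*(2*25) = 145*50 = 7250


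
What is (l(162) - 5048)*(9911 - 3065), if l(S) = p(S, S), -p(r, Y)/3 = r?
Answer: -37885764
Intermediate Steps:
p(r, Y) = -3*r
l(S) = -3*S
(l(162) - 5048)*(9911 - 3065) = (-3*162 - 5048)*(9911 - 3065) = (-486 - 5048)*6846 = -5534*6846 = -37885764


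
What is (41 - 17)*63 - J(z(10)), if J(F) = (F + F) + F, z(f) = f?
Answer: 1482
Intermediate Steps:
J(F) = 3*F (J(F) = 2*F + F = 3*F)
(41 - 17)*63 - J(z(10)) = (41 - 17)*63 - 3*10 = 24*63 - 1*30 = 1512 - 30 = 1482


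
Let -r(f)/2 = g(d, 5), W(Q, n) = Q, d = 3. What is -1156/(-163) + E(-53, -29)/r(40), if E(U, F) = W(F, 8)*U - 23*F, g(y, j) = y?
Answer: -176158/489 ≈ -360.24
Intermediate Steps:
E(U, F) = -23*F + F*U (E(U, F) = F*U - 23*F = -23*F + F*U)
r(f) = -6 (r(f) = -2*3 = -6)
-1156/(-163) + E(-53, -29)/r(40) = -1156/(-163) - 29*(-23 - 53)/(-6) = -1156*(-1/163) - 29*(-76)*(-⅙) = 1156/163 + 2204*(-⅙) = 1156/163 - 1102/3 = -176158/489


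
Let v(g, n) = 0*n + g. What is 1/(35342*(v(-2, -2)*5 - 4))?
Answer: -1/494788 ≈ -2.0211e-6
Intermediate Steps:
v(g, n) = g (v(g, n) = 0 + g = g)
1/(35342*(v(-2, -2)*5 - 4)) = 1/(35342*(-2*5 - 4)) = 1/(35342*(-10 - 4)) = 1/(35342*(-14)) = 1/(-494788) = -1/494788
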